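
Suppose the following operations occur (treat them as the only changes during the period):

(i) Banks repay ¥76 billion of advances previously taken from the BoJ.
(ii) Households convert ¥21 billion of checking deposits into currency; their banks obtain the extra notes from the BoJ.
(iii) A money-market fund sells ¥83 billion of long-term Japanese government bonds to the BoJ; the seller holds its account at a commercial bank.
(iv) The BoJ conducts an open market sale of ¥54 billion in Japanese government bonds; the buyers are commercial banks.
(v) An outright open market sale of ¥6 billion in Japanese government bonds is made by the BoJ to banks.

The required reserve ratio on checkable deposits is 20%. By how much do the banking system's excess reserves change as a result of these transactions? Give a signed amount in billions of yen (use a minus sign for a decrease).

Discount-window repayment ¥76 billion: reserves −¥76B, deposits 0.
Currency withdrawal ¥21 billion: reserves −¥21B, deposits −¥21B.
Asset purchase (from non-banks) ¥83 billion: reserves +¥83B, deposits +¥83B.
OMO sale (to banks) ¥54 billion: reserves −¥54B, deposits 0.
OMO sale (to banks) ¥6 billion: reserves −¥6B, deposits 0.
Totals: Δreserves = −¥74B, Δdeposits = +¥62B.
Δrequired reserves = 20% × +¥62B = +¥12.4B.
Δexcess reserves = Δreserves − Δrequired = −¥74B − (+¥12.4B) = -¥86.4 billion.

-¥86.4 billion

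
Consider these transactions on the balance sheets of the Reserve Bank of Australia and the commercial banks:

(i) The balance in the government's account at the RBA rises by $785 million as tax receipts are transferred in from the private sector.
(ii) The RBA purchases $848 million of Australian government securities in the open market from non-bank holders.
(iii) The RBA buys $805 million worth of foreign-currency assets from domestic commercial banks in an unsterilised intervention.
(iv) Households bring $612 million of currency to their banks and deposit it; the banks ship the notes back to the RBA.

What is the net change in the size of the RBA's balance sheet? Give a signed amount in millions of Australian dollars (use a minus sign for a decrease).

+$1653 million

Government account inflow $785 million: only the composition of liabilities changes → 0.
Asset purchase (from non-banks) $848 million: an RBA asset is acquired → +$848M.
FX purchase $805 million: an RBA asset is acquired → +$805M.
Currency deposit $612 million: only the composition of liabilities changes → 0.
Net: 0 + 848 + 805 + 0 = +$1653 million.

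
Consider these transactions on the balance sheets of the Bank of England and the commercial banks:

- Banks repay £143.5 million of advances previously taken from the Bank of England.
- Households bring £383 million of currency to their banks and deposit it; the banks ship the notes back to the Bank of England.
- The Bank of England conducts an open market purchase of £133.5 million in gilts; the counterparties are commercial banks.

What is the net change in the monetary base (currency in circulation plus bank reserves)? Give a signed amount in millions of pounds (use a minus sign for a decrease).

-£10 million

Discount-window repayment £143.5 million: Bank of England balance sheet contracts → −£143.5M.
Currency deposit £383 million: just a shift between currency and reserves — both are base money → 0.
OMO purchase (from banks) £133.5 million: Bank of England balance sheet expands → +£133.5M.
Net: −143.5 + 0 + 133.5 = -£10 million.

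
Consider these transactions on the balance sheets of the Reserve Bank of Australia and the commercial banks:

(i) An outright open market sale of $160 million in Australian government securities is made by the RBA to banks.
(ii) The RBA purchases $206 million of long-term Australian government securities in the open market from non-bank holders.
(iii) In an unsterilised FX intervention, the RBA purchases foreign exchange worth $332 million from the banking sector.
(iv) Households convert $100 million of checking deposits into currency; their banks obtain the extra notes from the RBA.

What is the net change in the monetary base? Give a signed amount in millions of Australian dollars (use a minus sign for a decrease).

OMO sale (to banks) $160 million: RBA balance sheet contracts → −$160M.
Asset purchase (from non-banks) $206 million: RBA balance sheet expands → +$206M.
FX purchase $332 million: RBA balance sheet expands → +$332M.
Currency withdrawal $100 million: just a shift between currency and reserves — both are base money → 0.
Net: −160 + 206 + 332 + 0 = +$378 million.

+$378 million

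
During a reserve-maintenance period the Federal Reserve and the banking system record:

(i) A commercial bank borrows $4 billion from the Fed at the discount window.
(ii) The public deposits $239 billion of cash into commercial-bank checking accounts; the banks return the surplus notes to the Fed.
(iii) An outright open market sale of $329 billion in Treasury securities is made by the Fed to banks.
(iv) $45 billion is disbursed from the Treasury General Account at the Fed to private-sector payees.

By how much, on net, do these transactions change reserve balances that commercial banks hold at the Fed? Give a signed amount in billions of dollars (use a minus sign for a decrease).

-$41 billion

Fed balance sheet:
  Assets:      Securities −$329B, Loans to banks +$4B
  Liabilities: Bank reserves −$41B, Currency in circulation −$239B, Government deposits −$45B
So the change in reserve balances that commercial banks hold at the Fed is -$41 billion.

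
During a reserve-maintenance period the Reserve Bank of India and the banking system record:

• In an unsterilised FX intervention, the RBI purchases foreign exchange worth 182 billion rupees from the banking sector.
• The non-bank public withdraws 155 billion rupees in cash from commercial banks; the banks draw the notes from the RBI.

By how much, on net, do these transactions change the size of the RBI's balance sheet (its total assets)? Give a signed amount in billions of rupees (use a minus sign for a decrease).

+182 billion

FX purchase 182 billion rupees: an RBI asset is acquired → +182B.
Currency withdrawal 155 billion rupees: only the composition of liabilities changes → 0.
Net: 182 + 0 = +182 billion.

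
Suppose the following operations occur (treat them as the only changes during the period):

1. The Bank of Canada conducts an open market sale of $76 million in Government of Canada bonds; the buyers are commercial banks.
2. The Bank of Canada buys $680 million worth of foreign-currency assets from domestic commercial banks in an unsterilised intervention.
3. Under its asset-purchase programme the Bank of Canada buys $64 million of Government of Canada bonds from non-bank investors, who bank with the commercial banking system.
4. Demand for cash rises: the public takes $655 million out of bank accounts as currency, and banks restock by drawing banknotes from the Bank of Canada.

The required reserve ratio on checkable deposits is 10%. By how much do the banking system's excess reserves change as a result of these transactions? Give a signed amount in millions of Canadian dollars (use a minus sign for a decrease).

OMO sale (to banks) $76 million: reserves −$76M, deposits 0.
FX purchase $680 million: reserves +$680M, deposits 0.
Asset purchase (from non-banks) $64 million: reserves +$64M, deposits +$64M.
Currency withdrawal $655 million: reserves −$655M, deposits −$655M.
Totals: Δreserves = +$13M, Δdeposits = −$591M.
Δrequired reserves = 10% × −$591M = −$59.1M.
Δexcess reserves = Δreserves − Δrequired = +$13M − (−$59.1M) = +$72.1 million.

+$72.1 million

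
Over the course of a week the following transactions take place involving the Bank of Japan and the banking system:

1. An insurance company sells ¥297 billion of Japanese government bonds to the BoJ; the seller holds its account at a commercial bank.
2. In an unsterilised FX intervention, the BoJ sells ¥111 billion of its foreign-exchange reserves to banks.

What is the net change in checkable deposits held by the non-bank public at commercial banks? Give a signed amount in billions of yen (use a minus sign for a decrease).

+¥297 billion

BoJ balance sheet:
  Assets:      Securities +¥297B, Foreign assets −¥111B
  Liabilities: Bank reserves +¥186B
Commercial banking system:
  Assets:      Reserves at CB +¥186B, Foreign assets +¥111B
  Liabilities: Checkable deposits +¥297B
So the change in checkable deposits held by the non-bank public at commercial banks is +¥297 billion.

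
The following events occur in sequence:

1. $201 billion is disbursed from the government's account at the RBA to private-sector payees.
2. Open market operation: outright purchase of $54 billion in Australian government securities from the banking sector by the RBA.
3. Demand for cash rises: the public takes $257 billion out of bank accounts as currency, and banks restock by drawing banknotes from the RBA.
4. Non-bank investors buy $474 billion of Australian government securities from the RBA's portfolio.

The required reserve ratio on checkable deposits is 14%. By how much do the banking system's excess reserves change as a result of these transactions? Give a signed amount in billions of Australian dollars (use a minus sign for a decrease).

-$401.8 billion

Government spending $201 billion: reserves +$201B, deposits +$201B.
OMO purchase (from banks) $54 billion: reserves +$54B, deposits 0.
Currency withdrawal $257 billion: reserves −$257B, deposits −$257B.
Asset sale (to non-banks) $474 billion: reserves −$474B, deposits −$474B.
Totals: Δreserves = −$476B, Δdeposits = −$530B.
Δrequired reserves = 14% × −$530B = −$74.2B.
Δexcess reserves = Δreserves − Δrequired = −$476B − (−$74.2B) = -$401.8 billion.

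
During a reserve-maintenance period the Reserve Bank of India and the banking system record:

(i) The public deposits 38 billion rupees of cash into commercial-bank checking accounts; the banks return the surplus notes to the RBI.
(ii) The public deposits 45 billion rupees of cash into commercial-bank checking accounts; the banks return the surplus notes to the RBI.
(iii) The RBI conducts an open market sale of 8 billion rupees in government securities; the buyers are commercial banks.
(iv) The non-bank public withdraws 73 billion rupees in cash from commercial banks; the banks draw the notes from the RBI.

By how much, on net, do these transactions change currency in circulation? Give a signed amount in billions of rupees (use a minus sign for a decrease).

Currency deposit 38 billion rupees: notes return to the central bank → −38B.
Currency deposit 45 billion rupees: notes return to the central bank → −45B.
OMO sale (to banks) 8 billion rupees: no currency enters or leaves circulation → 0.
Currency withdrawal 73 billion rupees: notes leave the central bank → +73B.
Net: −38 − 45 + 0 + 73 = -10 billion.

-10 billion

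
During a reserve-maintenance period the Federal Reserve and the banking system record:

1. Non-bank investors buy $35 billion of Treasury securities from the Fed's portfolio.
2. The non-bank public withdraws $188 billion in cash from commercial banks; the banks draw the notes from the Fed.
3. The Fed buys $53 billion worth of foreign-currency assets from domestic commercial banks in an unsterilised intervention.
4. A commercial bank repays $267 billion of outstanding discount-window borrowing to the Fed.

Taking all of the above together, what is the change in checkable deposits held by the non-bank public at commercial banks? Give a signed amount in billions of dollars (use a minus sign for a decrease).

Asset sale (to non-banks) $35 billion: non-bank counterparties' bank balances fall → −$35B.
Currency withdrawal $188 billion: non-bank counterparties' bank balances fall → −$188B.
FX purchase $53 billion: the counterparty is a bank, so public deposits are unchanged → 0.
Discount-window repayment $267 billion: the counterparty is a bank, so public deposits are unchanged → 0.
Net: −35 − 188 + 0 + 0 = -$223 billion.

-$223 billion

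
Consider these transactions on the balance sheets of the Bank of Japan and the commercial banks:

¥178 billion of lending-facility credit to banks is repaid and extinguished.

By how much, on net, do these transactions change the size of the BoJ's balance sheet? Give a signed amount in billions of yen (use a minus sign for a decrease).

BoJ balance sheet:
  Assets:      Loans to banks −¥178B
  Liabilities: Bank reserves −¥178B
Commercial banking system:
  Assets:      Reserves at CB −¥178B
  Liabilities: Borrowings from CB −¥178B
Change in total BoJ assets = -¥178 billion.

-¥178 billion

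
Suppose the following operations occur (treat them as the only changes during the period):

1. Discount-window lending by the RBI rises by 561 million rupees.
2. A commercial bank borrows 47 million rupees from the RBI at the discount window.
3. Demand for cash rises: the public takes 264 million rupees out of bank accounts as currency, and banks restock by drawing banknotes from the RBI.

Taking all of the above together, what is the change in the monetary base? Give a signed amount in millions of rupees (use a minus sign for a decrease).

+608 million

Discount-window loan 561 million rupees: RBI balance sheet expands → +561M.
Discount-window loan 47 million rupees: RBI balance sheet expands → +47M.
Currency withdrawal 264 million rupees: just a shift between currency and reserves — both are base money → 0.
Net: 561 + 47 + 0 = +608 million.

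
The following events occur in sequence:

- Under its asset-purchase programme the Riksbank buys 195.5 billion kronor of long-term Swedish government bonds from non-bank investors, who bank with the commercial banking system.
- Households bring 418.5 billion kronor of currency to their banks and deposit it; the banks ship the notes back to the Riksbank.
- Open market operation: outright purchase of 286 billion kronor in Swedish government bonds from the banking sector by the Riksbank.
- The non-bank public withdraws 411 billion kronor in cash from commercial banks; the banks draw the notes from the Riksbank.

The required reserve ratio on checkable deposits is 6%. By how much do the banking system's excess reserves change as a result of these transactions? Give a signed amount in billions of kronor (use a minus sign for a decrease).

Asset purchase (from non-banks) 195.5 billion kronor: reserves +195.5B, deposits +195.5B.
Currency deposit 418.5 billion kronor: reserves +418.5B, deposits +418.5B.
OMO purchase (from banks) 286 billion kronor: reserves +286B, deposits 0.
Currency withdrawal 411 billion kronor: reserves −411B, deposits −411B.
Totals: Δreserves = +489B, Δdeposits = +203B.
Δrequired reserves = 6% × +203B = +12.18B.
Δexcess reserves = Δreserves − Δrequired = +489B − (+12.18B) = +476.82 billion.

+476.82 billion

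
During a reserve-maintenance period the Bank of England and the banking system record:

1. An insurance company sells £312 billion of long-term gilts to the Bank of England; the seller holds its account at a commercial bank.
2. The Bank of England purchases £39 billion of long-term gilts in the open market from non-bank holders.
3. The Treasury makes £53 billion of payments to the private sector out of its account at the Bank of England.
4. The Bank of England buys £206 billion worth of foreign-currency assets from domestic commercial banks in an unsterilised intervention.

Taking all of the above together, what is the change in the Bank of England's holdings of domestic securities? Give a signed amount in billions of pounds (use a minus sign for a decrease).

Bank of England balance sheet:
  Assets:      Securities +£351B, Foreign assets +£206B
  Liabilities: Bank reserves +£610B, Government deposits −£53B
So the change in the Bank of England's holdings of domestic securities is +£351 billion.

+£351 billion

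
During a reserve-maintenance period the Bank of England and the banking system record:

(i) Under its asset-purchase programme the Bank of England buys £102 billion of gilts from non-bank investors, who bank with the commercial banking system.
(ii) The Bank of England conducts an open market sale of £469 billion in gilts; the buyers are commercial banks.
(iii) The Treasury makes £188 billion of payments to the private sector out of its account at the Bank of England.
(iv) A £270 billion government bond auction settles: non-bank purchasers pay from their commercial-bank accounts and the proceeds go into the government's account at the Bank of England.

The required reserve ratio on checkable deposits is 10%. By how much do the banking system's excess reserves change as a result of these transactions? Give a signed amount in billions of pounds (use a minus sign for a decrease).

-£451 billion

Asset purchase (from non-banks) £102 billion: reserves +£102B, deposits +£102B.
OMO sale (to banks) £469 billion: reserves −£469B, deposits 0.
Government spending £188 billion: reserves +£188B, deposits +£188B.
Government account inflow £270 billion: reserves −£270B, deposits −£270B.
Totals: Δreserves = −£449B, Δdeposits = +£20B.
Δrequired reserves = 10% × +£20B = +£2B.
Δexcess reserves = Δreserves − Δrequired = −£449B − (+£2B) = -£451 billion.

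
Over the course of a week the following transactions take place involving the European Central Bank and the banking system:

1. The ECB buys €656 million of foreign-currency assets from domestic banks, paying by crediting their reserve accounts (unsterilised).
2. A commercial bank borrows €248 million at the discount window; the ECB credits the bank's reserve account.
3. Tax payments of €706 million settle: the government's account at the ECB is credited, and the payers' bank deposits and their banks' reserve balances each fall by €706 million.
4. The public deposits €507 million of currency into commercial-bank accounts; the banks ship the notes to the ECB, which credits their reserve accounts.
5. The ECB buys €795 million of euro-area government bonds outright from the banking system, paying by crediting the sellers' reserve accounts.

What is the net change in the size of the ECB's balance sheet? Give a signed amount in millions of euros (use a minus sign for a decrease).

ECB balance sheet:
  Assets:      Securities +€795M, Loans to banks +€248M, Foreign assets +€656M
  Liabilities: Bank reserves +€1500M, Currency in circulation −€507M, Government deposits +€706M
Change in total ECB assets = +€1699 million.

+€1699 million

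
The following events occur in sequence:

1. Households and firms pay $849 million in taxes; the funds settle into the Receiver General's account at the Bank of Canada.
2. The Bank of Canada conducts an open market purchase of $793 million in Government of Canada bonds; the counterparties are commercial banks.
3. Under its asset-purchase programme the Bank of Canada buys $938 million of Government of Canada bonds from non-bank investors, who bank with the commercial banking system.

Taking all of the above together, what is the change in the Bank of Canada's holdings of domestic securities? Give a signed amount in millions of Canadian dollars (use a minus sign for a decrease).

+$1731 million

Bank of Canada balance sheet:
  Assets:      Securities +$1731M
  Liabilities: Bank reserves +$882M, Government deposits +$849M
Commercial banking system:
  Assets:      Reserves at CB +$882M, Securities −$793M
  Liabilities: Checkable deposits +$89M
So the change in the Bank of Canada's holdings of domestic securities is +$1731 million.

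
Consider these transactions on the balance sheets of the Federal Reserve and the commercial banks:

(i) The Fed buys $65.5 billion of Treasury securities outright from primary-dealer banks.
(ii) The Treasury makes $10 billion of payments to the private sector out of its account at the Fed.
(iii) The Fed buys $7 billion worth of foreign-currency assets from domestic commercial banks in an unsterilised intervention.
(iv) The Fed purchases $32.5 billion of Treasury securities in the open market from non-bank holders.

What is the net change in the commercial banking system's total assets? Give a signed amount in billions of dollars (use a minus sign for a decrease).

OMO purchase (from banks) $65.5 billion: just an asset swap on bank balance sheets → 0.
Government spending $10 billion: bank balance sheets expand → +$10B.
FX purchase $7 billion: just an asset swap on bank balance sheets → 0.
Asset purchase (from non-banks) $32.5 billion: bank balance sheets expand → +$32.5B.
Net: 0 + 10 + 0 + 32.5 = +$42.5 billion.

+$42.5 billion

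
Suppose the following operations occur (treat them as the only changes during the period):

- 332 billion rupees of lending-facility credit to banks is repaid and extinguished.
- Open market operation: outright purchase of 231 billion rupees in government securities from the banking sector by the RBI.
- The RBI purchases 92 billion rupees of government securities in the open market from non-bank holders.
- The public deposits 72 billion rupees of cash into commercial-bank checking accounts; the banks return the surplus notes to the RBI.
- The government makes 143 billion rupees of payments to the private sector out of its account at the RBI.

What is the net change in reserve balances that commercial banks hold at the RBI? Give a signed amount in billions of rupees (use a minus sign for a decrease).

+206 billion

Discount-window repayment 332 billion rupees: repayment is debited from reserves → −332B.
OMO purchase (from banks) 231 billion rupees: the RBI pays by crediting reserve accounts → +231B.
Asset purchase (from non-banks) 92 billion rupees: the RBI pays by crediting reserve accounts → +92B.
Currency deposit 72 billion rupees: returned notes are swapped for reserve credit → +72B.
Government spending 143 billion rupees: government payments flow into bank reserve accounts → +143B.
Net: −332 + 231 + 92 + 72 + 143 = +206 billion.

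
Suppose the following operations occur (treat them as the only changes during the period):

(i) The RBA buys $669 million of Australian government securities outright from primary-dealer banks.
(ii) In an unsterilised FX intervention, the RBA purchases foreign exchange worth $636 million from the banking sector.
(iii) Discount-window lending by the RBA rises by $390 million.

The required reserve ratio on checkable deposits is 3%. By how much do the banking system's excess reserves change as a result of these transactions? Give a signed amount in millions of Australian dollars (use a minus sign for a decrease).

+$1695 million

OMO purchase (from banks) $669 million: reserves +$669M, deposits 0.
FX purchase $636 million: reserves +$636M, deposits 0.
Discount-window loan $390 million: reserves +$390M, deposits 0.
Totals: Δreserves = +$1695M, Δdeposits = 0.
Δrequired reserves = 3% × 0 = 0.
Δexcess reserves = Δreserves − Δrequired = +$1695M − (0) = +$1695 million.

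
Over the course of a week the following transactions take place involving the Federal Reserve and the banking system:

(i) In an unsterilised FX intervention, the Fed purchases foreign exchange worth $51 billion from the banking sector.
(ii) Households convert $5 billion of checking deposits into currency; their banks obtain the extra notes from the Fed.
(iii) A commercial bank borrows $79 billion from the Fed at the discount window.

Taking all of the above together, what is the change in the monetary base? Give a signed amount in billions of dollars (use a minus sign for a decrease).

Fed balance sheet:
  Assets:      Loans to banks +$79B, Foreign assets +$51B
  Liabilities: Bank reserves +$125B, Currency in circulation +$5B
Commercial banking system:
  Assets:      Reserves at CB +$125B, Foreign assets −$51B
  Liabilities: Checkable deposits −$5B, Borrowings from CB +$79B
Monetary base = currency + reserves: +$5B + (+$125B) = +$130 billion.

+$130 billion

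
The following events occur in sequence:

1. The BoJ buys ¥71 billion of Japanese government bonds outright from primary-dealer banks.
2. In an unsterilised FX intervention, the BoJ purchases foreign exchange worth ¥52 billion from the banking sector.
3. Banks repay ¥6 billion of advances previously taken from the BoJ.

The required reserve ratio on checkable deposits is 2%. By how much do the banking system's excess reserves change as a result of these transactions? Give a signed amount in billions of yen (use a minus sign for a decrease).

+¥117 billion

OMO purchase (from banks) ¥71 billion: reserves +¥71B, deposits 0.
FX purchase ¥52 billion: reserves +¥52B, deposits 0.
Discount-window repayment ¥6 billion: reserves −¥6B, deposits 0.
Totals: Δreserves = +¥117B, Δdeposits = 0.
Δrequired reserves = 2% × 0 = 0.
Δexcess reserves = Δreserves − Δrequired = +¥117B − (0) = +¥117 billion.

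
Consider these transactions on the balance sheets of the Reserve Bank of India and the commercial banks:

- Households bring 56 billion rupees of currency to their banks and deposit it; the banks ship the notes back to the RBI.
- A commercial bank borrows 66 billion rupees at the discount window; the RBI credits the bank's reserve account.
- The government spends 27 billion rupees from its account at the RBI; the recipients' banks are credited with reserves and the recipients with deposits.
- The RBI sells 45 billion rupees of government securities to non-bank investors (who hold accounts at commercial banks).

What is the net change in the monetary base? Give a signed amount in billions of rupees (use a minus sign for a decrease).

Currency deposit 56 billion rupees: just a shift between currency and reserves — both are base money → 0.
Discount-window loan 66 billion rupees: RBI balance sheet expands → +66B.
Government spending 27 billion rupees: a non-base liability converts back to reserves → +27B.
Asset sale (to non-banks) 45 billion rupees: RBI balance sheet contracts → −45B.
Net: 0 + 66 + 27 − 45 = +48 billion.

+48 billion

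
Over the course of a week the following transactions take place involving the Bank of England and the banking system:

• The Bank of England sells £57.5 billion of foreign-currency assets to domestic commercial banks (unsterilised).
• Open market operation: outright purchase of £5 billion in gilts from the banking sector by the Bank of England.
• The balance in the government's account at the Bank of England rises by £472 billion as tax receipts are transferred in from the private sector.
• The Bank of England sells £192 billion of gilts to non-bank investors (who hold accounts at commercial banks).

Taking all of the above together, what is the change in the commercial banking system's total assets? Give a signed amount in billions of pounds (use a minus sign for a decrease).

-£664 billion

Bank of England balance sheet:
  Assets:      Securities −£187B, Foreign assets −£57.5B
  Liabilities: Bank reserves −£716.5B, Government deposits +£472B
Commercial banking system:
  Assets:      Reserves at CB −£716.5B, Securities −£5B, Foreign assets +£57.5B
  Liabilities: Checkable deposits −£664B
Change in total bank assets = -£664 billion.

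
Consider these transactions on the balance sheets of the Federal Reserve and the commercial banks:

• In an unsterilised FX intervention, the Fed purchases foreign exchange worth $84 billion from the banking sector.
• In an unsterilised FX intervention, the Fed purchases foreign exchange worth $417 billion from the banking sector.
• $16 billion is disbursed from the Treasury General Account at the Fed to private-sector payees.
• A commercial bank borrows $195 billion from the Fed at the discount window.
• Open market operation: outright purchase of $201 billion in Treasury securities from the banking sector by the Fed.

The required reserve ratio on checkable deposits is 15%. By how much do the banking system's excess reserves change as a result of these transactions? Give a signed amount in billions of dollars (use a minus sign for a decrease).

+$910.6 billion

FX purchase $84 billion: reserves +$84B, deposits 0.
FX purchase $417 billion: reserves +$417B, deposits 0.
Government spending $16 billion: reserves +$16B, deposits +$16B.
Discount-window loan $195 billion: reserves +$195B, deposits 0.
OMO purchase (from banks) $201 billion: reserves +$201B, deposits 0.
Totals: Δreserves = +$913B, Δdeposits = +$16B.
Δrequired reserves = 15% × +$16B = +$2.4B.
Δexcess reserves = Δreserves − Δrequired = +$913B − (+$2.4B) = +$910.6 billion.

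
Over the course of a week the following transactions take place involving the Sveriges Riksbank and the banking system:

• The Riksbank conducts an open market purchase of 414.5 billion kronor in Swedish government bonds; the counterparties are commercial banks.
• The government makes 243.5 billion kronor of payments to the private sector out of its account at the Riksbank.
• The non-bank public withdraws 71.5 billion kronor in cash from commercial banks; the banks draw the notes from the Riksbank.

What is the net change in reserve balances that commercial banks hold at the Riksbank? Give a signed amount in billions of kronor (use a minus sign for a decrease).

+586.5 billion

OMO purchase (from banks) 414.5 billion kronor: the Riksbank pays by crediting reserve accounts → +414.5B.
Government spending 243.5 billion kronor: government payments flow into bank reserve accounts → +243.5B.
Currency withdrawal 71.5 billion kronor: banks swap reserves for currency → −71.5B.
Net: 414.5 + 243.5 − 71.5 = +586.5 billion.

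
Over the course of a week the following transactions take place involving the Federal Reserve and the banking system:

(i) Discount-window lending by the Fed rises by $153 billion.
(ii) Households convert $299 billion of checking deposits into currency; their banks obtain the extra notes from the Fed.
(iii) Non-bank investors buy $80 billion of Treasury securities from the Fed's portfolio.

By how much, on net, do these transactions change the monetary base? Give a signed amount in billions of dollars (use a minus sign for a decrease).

+$73 billion

Discount-window loan $153 billion: Fed balance sheet expands → +$153B.
Currency withdrawal $299 billion: just a shift between currency and reserves — both are base money → 0.
Asset sale (to non-banks) $80 billion: Fed balance sheet contracts → −$80B.
Net: 153 + 0 − 80 = +$73 billion.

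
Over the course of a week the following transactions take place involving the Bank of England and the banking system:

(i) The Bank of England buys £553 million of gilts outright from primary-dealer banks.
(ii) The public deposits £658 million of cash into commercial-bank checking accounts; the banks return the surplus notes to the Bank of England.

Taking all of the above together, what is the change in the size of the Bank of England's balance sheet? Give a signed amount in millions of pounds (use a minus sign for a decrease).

+£553 million

Bank of England balance sheet:
  Assets:      Securities +£553M
  Liabilities: Bank reserves +£1211M, Currency in circulation −£658M
Commercial banking system:
  Assets:      Reserves at CB +£1211M, Securities −£553M
  Liabilities: Checkable deposits +£658M
Change in total Bank of England assets = +£553 million.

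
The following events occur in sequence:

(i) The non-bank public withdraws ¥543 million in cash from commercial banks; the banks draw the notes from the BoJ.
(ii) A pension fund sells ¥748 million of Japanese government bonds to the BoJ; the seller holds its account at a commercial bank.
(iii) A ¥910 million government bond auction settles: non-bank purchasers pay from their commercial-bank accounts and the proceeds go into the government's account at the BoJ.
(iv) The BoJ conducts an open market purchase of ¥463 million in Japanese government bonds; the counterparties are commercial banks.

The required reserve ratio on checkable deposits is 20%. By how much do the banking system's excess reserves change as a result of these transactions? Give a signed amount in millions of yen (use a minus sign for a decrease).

Currency withdrawal ¥543 million: reserves −¥543M, deposits −¥543M.
Asset purchase (from non-banks) ¥748 million: reserves +¥748M, deposits +¥748M.
Government account inflow ¥910 million: reserves −¥910M, deposits −¥910M.
OMO purchase (from banks) ¥463 million: reserves +¥463M, deposits 0.
Totals: Δreserves = −¥242M, Δdeposits = −¥705M.
Δrequired reserves = 20% × −¥705M = −¥141M.
Δexcess reserves = Δreserves − Δrequired = −¥242M − (−¥141M) = -¥101 million.

-¥101 million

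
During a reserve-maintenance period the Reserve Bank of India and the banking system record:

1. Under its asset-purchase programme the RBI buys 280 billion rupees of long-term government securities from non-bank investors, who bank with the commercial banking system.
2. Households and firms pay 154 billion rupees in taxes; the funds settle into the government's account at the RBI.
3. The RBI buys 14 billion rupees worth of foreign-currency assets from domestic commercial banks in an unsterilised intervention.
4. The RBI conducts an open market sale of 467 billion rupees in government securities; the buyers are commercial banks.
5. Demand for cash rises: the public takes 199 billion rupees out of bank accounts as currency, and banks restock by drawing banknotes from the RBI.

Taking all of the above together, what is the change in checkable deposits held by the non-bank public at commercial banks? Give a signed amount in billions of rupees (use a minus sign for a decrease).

-73 billion

Asset purchase (from non-banks) 280 billion rupees: non-bank counterparties' bank balances rise → +280B.
Government account inflow 154 billion rupees: non-bank counterparties' bank balances fall → −154B.
FX purchase 14 billion rupees: the counterparty is a bank, so public deposits are unchanged → 0.
OMO sale (to banks) 467 billion rupees: the counterparty is a bank, so public deposits are unchanged → 0.
Currency withdrawal 199 billion rupees: non-bank counterparties' bank balances fall → −199B.
Net: 280 − 154 + 0 + 0 − 199 = -73 billion.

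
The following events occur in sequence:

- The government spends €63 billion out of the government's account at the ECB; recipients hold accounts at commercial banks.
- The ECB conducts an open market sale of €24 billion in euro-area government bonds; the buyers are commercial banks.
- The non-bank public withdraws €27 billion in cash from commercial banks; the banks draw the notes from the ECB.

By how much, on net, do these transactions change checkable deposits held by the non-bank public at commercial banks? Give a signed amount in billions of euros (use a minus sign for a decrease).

+€36 billion

Government spending €63 billion: non-bank counterparties' bank balances rise → +€63B.
OMO sale (to banks) €24 billion: the counterparty is a bank, so public deposits are unchanged → 0.
Currency withdrawal €27 billion: non-bank counterparties' bank balances fall → −€27B.
Net: 63 + 0 − 27 = +€36 billion.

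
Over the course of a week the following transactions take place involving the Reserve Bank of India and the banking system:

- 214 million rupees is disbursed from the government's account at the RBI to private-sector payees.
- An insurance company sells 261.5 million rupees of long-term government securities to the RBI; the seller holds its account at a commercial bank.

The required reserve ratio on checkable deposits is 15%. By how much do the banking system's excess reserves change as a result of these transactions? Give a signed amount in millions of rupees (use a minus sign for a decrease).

+404.175 million

Government spending 214 million rupees: reserves +214M, deposits +214M.
Asset purchase (from non-banks) 261.5 million rupees: reserves +261.5M, deposits +261.5M.
Totals: Δreserves = +475.5M, Δdeposits = +475.5M.
Δrequired reserves = 15% × +475.5M = +71.325M.
Δexcess reserves = Δreserves − Δrequired = +475.5M − (+71.325M) = +404.175 million.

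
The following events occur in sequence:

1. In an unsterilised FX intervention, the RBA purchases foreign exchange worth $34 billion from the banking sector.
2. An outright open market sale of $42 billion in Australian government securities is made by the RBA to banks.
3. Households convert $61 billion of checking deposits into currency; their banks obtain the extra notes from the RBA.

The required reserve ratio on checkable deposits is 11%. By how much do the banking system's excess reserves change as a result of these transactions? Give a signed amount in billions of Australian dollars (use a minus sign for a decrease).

FX purchase $34 billion: reserves +$34B, deposits 0.
OMO sale (to banks) $42 billion: reserves −$42B, deposits 0.
Currency withdrawal $61 billion: reserves −$61B, deposits −$61B.
Totals: Δreserves = −$69B, Δdeposits = −$61B.
Δrequired reserves = 11% × −$61B = −$6.71B.
Δexcess reserves = Δreserves − Δrequired = −$69B − (−$6.71B) = -$62.29 billion.

-$62.29 billion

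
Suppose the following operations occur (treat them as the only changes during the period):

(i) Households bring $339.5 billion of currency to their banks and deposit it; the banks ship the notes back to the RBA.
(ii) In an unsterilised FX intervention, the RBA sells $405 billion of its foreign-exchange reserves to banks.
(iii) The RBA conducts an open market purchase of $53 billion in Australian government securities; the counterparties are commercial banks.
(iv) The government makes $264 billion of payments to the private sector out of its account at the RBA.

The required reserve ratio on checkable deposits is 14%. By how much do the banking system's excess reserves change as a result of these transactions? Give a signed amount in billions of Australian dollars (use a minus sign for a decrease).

Currency deposit $339.5 billion: reserves +$339.5B, deposits +$339.5B.
FX sale $405 billion: reserves −$405B, deposits 0.
OMO purchase (from banks) $53 billion: reserves +$53B, deposits 0.
Government spending $264 billion: reserves +$264B, deposits +$264B.
Totals: Δreserves = +$251.5B, Δdeposits = +$603.5B.
Δrequired reserves = 14% × +$603.5B = +$84.49B.
Δexcess reserves = Δreserves − Δrequired = +$251.5B − (+$84.49B) = +$167.01 billion.

+$167.01 billion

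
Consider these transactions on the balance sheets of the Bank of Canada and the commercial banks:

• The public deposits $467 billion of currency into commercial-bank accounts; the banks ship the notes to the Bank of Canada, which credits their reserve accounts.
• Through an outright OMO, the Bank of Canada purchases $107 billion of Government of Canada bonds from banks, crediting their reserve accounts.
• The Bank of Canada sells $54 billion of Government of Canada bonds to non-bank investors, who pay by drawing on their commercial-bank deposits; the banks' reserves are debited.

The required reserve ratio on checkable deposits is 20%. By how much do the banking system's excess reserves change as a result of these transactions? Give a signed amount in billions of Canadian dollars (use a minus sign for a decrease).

Currency deposit $467 billion: reserves +$467B, deposits +$467B.
OMO purchase (from banks) $107 billion: reserves +$107B, deposits 0.
Asset sale (to non-banks) $54 billion: reserves −$54B, deposits −$54B.
Totals: Δreserves = +$520B, Δdeposits = +$413B.
Δrequired reserves = 20% × +$413B = +$82.6B.
Δexcess reserves = Δreserves − Δrequired = +$520B − (+$82.6B) = +$437.4 billion.

+$437.4 billion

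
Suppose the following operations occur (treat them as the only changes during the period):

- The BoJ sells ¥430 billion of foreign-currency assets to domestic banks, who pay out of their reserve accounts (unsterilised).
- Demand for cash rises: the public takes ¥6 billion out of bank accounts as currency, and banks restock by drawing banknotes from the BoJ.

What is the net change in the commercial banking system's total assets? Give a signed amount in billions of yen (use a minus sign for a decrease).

BoJ balance sheet:
  Assets:      Foreign assets −¥430B
  Liabilities: Bank reserves −¥436B, Currency in circulation +¥6B
Commercial banking system:
  Assets:      Reserves at CB −¥436B, Foreign assets +¥430B
  Liabilities: Checkable deposits −¥6B
Change in total bank assets = -¥6 billion.

-¥6 billion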